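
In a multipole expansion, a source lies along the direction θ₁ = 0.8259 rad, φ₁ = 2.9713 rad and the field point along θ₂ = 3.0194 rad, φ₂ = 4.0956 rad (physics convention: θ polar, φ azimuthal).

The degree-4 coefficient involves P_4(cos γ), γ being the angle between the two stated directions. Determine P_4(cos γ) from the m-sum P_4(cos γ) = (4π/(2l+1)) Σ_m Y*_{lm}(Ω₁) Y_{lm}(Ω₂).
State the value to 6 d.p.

-0.425516

Expand P_4 via completeness: Σ_{m} conj(Y_{4,m}) at Ω₁ times Y_{4,m} at Ω₂ —
  term(m=-4) = -0.000003+0.000012i   from Y*(Ω₁)=+0.100415-0.081396i, Y(Ω₂)=-0.000076+0.000061i
  term(m=-3) = +0.000738-0.000174i   from Y*(Ω₁)=-0.294083+0.164837i, Y(Ω₂)=-0.002162-0.000621i
  term(m=-2) = -0.007365-0.009148i   from Y*(Ω₁)=+0.377766-0.133878i, Y(Ω₂)=-0.009695-0.027653i
  term(m=-1) = -0.004922+0.010280i   from Y*(Ω₁)=-0.050374+0.008662i, Y(Ω₂)=+0.128978-0.181897i
  term(m=+0) = -0.281652-0.000000i   from Y*(Ω₁)=-0.359142-0.000000i, Y(Ω₂)=+0.784236+0.000000i
  term(m=+1) = -0.004922-0.010280i   from Y*(Ω₁)=+0.050374+0.008662i, Y(Ω₂)=-0.128978-0.181897i
  term(m=+2) = -0.007365+0.009148i   from Y*(Ω₁)=+0.377766+0.133878i, Y(Ω₂)=-0.009695+0.027653i
  term(m=+3) = +0.000738+0.000174i   from Y*(Ω₁)=+0.294083+0.164837i, Y(Ω₂)=+0.002162-0.000621i
  term(m=+4) = -0.000003-0.000012i   from Y*(Ω₁)=+0.100415+0.081396i, Y(Ω₂)=-0.000076-0.000061i
Accumulated sum -0.304753-0.000000i; after 4π/(2l+1) scaling, -0.425516-0.000000i ⇒ P_4 = -0.425516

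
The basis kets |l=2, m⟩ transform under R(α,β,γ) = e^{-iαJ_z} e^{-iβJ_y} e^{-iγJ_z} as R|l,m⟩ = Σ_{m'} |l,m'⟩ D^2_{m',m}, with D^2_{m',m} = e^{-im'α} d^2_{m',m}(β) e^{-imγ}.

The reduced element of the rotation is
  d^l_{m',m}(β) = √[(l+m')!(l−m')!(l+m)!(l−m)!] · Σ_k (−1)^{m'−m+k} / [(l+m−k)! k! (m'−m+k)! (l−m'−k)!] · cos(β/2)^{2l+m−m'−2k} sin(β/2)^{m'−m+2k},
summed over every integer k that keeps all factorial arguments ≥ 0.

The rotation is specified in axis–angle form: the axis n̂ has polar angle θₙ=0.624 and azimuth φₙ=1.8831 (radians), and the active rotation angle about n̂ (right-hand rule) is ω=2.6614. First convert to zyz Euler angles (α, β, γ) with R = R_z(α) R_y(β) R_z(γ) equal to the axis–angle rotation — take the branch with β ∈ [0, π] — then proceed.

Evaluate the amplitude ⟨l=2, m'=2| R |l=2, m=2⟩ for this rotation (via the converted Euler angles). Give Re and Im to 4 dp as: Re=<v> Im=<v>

Re=0.1785 Im=0.4235

Axis–angle → zyz. n̂ = (sinθₙcosφₙ, sinθₙsinφₙ, cosθₙ) = (-0.179523, +0.556023, +0.811548), ω = 2.6614.
R = I cosω + sinω [n̂]ₓ + (1−cosω) n̂n̂ᵀ gives
  R = [-0.826094, -0.563243, -0.018051; +0.186546, -0.303547, +0.934377; -0.531761, +0.768516, +0.355829]
β = atan2(√(R₁₃²+R₂₃²), R₃₃) = 1.206995; α = atan2(R₂₃, R₁₃) mod 2π = 1.590113; γ = atan2(R₃₂, −R₃₁) mod 2π = 0.965505
First d^2_{2,2}(β=1.2070), then the phase factors e^{-i(2)α} and e^{-i(2)γ}:
Half-angle: c=0.823356, s=0.567526. N=√(24·1·24·1)=24.000000
Admissible k: 0..0 (factorial args all ≥0)
  k=0: (−1)^0·24.0000/(24)·0.8234^4·0.5675^0 = +0.459568
d^2_{2,2}(1.2070) = +0.459568
D = (-0.999254+0.038623i)·(+0.459568)·(-0.352475-0.935821i) = +0.178476+0.423496i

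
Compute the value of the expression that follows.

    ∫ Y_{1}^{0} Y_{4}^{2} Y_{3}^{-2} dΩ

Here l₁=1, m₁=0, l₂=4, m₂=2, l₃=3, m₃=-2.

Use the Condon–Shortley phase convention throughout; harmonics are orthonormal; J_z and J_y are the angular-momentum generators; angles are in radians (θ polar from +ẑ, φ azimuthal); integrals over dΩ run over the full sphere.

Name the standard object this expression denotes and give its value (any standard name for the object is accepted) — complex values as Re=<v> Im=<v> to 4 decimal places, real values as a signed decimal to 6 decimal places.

This is a Gaunt coefficient — the integral of a triple product of spherical harmonics over the sphere.
Checks pass: Σm=0; 8 even; l₃=3∈[3,5].
(2·1+1)(2·4+1)(2·3+1) = 189
Δ: 2! 0! 6! / 9! → 1/252
sum: t=1:−1/36 = -1/36
3j²(1 4 3; 0 0 0) = Δ·Π!·Σ² = 4/63  (sign +1)
sum: t=1:−1/120 = -1/120
3j²(1 4 3; 0 2 -2) = Δ·Π!·Σ² = 1/21  (sign +1)
combine: 4πI² = 189·4/63·1/21 = 4/7
take √, sign +1: I = 0.21324362

Gaunt coefficient, +0.213244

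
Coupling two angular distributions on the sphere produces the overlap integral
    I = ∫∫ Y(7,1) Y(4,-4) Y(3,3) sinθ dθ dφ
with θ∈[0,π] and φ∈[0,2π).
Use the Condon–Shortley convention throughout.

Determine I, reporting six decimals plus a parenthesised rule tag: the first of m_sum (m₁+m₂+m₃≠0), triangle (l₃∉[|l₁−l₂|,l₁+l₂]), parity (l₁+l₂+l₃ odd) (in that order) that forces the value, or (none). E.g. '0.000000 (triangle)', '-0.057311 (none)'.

-0.006738 (none)

Rules hold: Σm=0, L=14 even, 3≤3≤11.
N = 15·9·7 = 945
Δ = 8!·6!·0!/15! = 1/45045
Racah Σ t=4..4: t=4:+1/20736 = 1/20736
⇒ 3j(7 4 3; 0 0 0)² = 35/1287, sgn -1
Racah Σ t=0..0: t=0:+1/29030400 = 1/29030400
⇒ 3j(7 4 3; 1 -4 3)² = 1/45045, sgn +1
4πI² = N·(3j₀)²·(3jₘ)² = 35/61347
I = -1·√(0.000570525/4π) = -0.00673802
No selection rule forces the value: the integral is nonzero (none).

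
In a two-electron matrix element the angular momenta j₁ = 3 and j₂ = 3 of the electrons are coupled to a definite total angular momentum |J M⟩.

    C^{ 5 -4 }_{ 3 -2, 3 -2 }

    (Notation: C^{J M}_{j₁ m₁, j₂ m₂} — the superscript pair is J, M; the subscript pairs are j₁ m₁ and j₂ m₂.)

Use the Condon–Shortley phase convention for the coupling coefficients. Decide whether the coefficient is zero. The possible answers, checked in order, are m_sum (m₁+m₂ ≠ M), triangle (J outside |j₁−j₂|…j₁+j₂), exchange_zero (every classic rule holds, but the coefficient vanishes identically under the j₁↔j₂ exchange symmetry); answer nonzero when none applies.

m-sum: m₁+m₂ = -2+(-2) = -4, M = -4  ✓
triangle: |j₁−j₂| = 0 ≤ J = 5 ≤ j₁+j₂ = 6  ✓
exchange: j₁=j₂ and m₁=m₂, and (−1)^(j₁+j₂−J) = (−1)^1 = −1 forces ⟨j₁m₁;j₂m₂|JM⟩ = −⟨j₂m₂;j₁m₁|JM⟩ = −⟨j₁m₁;j₂m₂|JM⟩ ⇒ the coefficient vanishes identically
Racah sum check: Σ_k collapses to 0 ⇒ CG = 0

exchange_zero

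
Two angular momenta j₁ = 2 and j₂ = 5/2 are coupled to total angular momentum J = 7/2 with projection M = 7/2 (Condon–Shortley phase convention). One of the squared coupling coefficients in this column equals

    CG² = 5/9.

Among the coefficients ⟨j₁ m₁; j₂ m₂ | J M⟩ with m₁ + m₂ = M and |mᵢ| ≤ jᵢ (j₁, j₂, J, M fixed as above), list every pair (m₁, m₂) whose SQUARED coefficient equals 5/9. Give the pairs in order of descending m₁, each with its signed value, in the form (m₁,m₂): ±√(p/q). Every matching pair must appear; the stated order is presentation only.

Admissible pairs with m₁+m₂ = M = 7/2: (1,5/2), (2,3/2)
  (m₁,m₂)=(2,3/2): CG² = 4/9, CG = +√(4/9)
  (m₁,m₂)=(1,5/2): CG² = 5/9, CG = −√(5/9)   ← matches the target
Pairs with CG² = 5/9: (1,5/2): −√(5/9)

(1,5/2): −√(5/9)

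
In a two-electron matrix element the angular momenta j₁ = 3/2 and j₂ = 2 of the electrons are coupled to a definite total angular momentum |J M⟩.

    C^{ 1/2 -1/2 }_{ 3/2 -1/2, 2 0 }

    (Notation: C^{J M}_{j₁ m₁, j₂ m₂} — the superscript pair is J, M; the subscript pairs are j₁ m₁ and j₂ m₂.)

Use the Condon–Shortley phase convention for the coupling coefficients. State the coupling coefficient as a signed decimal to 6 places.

triangle: 3!×0!×1!/5! = 6/120
(j±m)!: 1!×2!×2!×2!×0!×1! = 8
prefactor² = (2J+1)×Δ×N² = 4/5
  k=2: +1/(2!×1!×0!×0!×0!×1!) = 1/2
Σ = 1/2  ⇒  CG² = 4/5×(1/2)² = 1/5
CG = +√(1/5) = +0.447214

+0.447214  (= +√(1/5))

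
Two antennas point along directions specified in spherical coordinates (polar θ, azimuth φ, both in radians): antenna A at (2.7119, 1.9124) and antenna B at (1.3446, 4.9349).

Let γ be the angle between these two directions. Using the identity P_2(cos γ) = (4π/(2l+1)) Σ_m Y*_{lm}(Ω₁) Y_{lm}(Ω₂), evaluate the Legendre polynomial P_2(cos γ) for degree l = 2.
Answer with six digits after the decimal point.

0.052652

Addition theorem: P_2(cos γ) = (4π/5) Σ_m Y*_{lm}(Ω₁) Y_{lm}(Ω₂), m = −2…2:
  term(m=-2) = 0.02390 + 0.00580j   from Y*(Ω₁)=-0.05199 - 0.04232j, Y(Ω₂)=-0.33112 + 0.15792j
  term(m=-1) = 0.04905 + 0.00587j   from Y*(Ω₁)=0.09801 - 0.27567j, Y(Ω₂)=0.03726 + 0.16468j
  term(m=+0) = -0.12495 + 0.00000j   from Y*(Ω₁)=0.46658 + 0.00000j, Y(Ω₂)=-0.26780 + 0.00000j
  term(m=+1) = 0.04905 - 0.00587j   from Y*(Ω₁)=-0.09801 - 0.27567j, Y(Ω₂)=-0.03726 + 0.16468j
  term(m=+2) = 0.02390 - 0.00580j   from Y*(Ω₁)=-0.05199 + 0.04232j, Y(Ω₂)=-0.33112 - 0.15792j
Σ over m = 0.02095 + 0.00000j; ×(4π/5) → 0.05265 + 0.00000j. Real part: 0.052652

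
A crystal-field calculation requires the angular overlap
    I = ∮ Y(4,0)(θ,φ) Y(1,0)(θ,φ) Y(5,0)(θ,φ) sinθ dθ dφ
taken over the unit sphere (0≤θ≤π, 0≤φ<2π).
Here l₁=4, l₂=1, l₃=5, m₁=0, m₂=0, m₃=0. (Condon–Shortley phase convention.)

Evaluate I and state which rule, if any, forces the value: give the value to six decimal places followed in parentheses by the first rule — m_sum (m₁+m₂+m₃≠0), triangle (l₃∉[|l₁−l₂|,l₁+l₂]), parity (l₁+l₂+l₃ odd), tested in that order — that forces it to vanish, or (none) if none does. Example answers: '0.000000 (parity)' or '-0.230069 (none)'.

Checks pass: Σm=0; 10 even; l₃=5∈[3,5].
(2·4+1)(2·1+1)(2·5+1) = 297
Δ: 0! 8! 2! / 11! → 1/495
sum: t=0:+1/576 = 1/576
3j²(4 1 5; 0 0 0) = Δ·Π!·Σ² = 5/99  (sign -1)
(m-triple is (0,0,0) — same symbol as above.)
combine: 4πI² = 297·5/99·5/99 = 25/33
take √, sign +1: I = 0.24553200
No selection rule forces the value: the integral is nonzero (none).

0.245532 (none)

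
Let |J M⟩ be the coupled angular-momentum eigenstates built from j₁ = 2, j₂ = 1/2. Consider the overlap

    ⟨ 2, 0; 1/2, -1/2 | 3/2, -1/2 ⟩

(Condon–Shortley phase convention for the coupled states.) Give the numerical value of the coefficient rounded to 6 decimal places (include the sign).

√[4·1!3!0!/5! · 2!2!0!1!1!2!] = √(8/5)
  +(−1)^0/∏(0,1,2,0,1,0)! = 1/2  (running 1/2)
⟨..|..⟩ = √(8/5)·(1/2) = +0.632456

+√(2/5) ≈ +0.632456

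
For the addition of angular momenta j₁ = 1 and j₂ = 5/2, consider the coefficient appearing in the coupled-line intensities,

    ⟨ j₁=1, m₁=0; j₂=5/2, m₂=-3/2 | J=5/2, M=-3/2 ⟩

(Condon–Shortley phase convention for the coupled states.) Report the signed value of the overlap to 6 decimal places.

√[6·1!1!4!/7! · 1!1!1!4!1!4!] = √(576/35)
  +(−1)^0/∏(0,1,1,1,0,3)! = 1/6  (running 1/6)
  +(−1)^1/∏(1,0,0,0,1,4)! = -1/24  (running 1/8)
⟨..|..⟩ = √(576/35)·(1/8) = +0.507093

+√(9/35) = +0.507093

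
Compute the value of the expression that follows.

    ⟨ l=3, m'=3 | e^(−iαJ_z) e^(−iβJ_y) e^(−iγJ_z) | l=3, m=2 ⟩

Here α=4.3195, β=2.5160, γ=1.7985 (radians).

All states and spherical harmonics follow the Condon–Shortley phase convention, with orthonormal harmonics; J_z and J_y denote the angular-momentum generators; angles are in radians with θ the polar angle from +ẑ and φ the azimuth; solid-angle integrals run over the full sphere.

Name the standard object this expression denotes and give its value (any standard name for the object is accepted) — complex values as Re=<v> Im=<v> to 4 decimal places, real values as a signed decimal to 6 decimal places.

Wigner D-matrix element, Re=0.0043 Im=-0.0048

This is a Wigner D-matrix element — the rotation-matrix element ⟨l m'| R(α,β,γ) |l m⟩ in the angular-momentum basis.
First d^3_{3,2}(β=2.5160), then the phase factors e^{-i(3)α} and e^{-i(2)γ}:
c=cos(2.516000/2)=0.307720, s=sin(2.516000/2)=0.951477; N=√[720·1·120·1]=293.938769
k∈{0} keeps every argument non-negative
  k=0: (−1)^1·293.9388/(120)·0.3077^5·0.9515^1 = -0.006431
d^3_{3,2}(2.5160) = -0.006431
D = (+0.924097-0.382157i)·(-0.006431)·(-0.898082+0.439828i) = +0.004256-0.004821i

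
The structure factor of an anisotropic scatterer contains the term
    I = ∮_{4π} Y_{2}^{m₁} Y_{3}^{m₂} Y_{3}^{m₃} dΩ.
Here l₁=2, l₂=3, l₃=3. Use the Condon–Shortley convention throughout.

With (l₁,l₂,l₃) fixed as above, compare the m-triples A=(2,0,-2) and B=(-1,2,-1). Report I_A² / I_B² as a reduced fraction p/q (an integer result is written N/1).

4/3

l's match ⇒ only the (l;m) 3-j factors differ between A and B.
A: triangle coeff Δ(2,3,3) = 1/3780; Σ_t [0,0]: t=0:+1/24 = 1/24; (3j)²=1/21 [(2 3 3; 2 0 -2)], sign=-1
B: triangle coeff Δ(2,3,3) = 1/3780; Σ_t [1,2]: t=1:−1/48 t=2:+1/12 = 1/16; (3j)²=1/28 [(2 3 3; -1 2 -1)], sign=+1
I_A²/I_B² = (1/21)/(1/28) = 4/3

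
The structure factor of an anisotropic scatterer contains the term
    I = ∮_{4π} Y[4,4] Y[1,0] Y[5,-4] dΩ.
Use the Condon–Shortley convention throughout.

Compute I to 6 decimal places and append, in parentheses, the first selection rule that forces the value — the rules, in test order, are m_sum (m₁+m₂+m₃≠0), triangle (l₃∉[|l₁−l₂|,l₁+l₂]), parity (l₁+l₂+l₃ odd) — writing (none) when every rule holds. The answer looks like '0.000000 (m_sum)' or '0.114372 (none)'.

0.147319 (none)

Checks pass: Σm=0; 10 even; l₃=5∈[3,5].
(2·4+1)(2·1+1)(2·5+1) = 297
Δ: 0! 8! 2! / 11! → 1/495
sum: t=0:+1/576 = 1/576
3j²(4 1 5; 0 0 0) = Δ·Π!·Σ² = 5/99  (sign -1)
sum: t=0:+1/40320 = 1/40320
3j²(4 1 5; 4 0 -4) = Δ·Π!·Σ² = 1/55  (sign -1)
combine: 4πI² = 297·5/99·1/55 = 3/11
take √, sign +1: I = 0.14731920
No selection rule forces the value: the integral is nonzero (none).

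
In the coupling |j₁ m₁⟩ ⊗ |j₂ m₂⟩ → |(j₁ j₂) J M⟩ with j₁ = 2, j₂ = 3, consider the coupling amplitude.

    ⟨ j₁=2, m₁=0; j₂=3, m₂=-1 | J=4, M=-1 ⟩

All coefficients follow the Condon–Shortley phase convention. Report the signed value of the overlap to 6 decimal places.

√[9·1!3!5!/10! · 2!2!2!4!3!5!] = √(1728/7)
  +(−1)^0/∏(0,1,2,2,1,3)! = 1/24  (running 1/24)
  +(−1)^1/∏(1,0,1,1,2,4)! = -1/48  (running 1/48)
⟨..|..⟩ = √(1728/7)·(1/48) = +0.327327

+0.327327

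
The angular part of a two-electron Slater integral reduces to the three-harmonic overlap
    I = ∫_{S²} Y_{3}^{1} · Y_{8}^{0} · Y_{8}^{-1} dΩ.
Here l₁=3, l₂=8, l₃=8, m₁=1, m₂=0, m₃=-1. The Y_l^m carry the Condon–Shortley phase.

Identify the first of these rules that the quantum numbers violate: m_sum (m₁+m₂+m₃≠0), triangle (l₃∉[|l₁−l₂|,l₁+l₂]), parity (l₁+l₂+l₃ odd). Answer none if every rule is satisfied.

m₁+m₂+m₃ = 1 + 0 − 1 = 0  ✓
triangle: |3−8|=5 ≤ l₃=8 ≤ 3+8=11  ✓
parity: l₁+l₂+l₃ = 19 is odd  ✗

parity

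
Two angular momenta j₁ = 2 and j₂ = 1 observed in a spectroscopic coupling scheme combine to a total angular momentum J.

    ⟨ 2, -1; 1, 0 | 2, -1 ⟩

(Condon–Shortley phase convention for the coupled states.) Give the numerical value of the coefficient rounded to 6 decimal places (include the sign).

−√(1/6) ≈ -0.408248

√[5·1!3!1!/6! · 1!3!1!1!1!3!] = √(3/2)
  +(−1)^0/∏(0,1,3,1,0,0)! = 1/6  (running 1/6)
  +(−1)^1/∏(1,0,2,0,1,1)! = -1/2  (running -1/3)
⟨..|..⟩ = √(3/2)·(-1/3) = -0.408248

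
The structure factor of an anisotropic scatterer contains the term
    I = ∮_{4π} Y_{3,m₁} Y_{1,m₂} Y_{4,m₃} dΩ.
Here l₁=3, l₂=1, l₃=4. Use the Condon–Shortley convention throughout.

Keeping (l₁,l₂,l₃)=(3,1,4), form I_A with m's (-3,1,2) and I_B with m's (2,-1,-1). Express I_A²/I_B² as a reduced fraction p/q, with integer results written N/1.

Same 3,1,4: normalisation and zero-m 3j drop out of the ratio.
A: Δ: 0! 6! 2! / 9! → 1/252; sum: t=0:+1/1440 = 1/1440; 3j²(3 1 4; -3 1 2) = Δ·Π!·Σ² = 1/252  (sign +1)
B: Δ: 0! 6! 2! / 9! → 1/252; sum: t=0:+1/240 = 1/240; 3j²(3 1 4; 2 -1 -1) = Δ·Π!·Σ² = 1/84  (sign -1)
I_A²/I_B² = (1/252)/(1/84) = 1/3

1/3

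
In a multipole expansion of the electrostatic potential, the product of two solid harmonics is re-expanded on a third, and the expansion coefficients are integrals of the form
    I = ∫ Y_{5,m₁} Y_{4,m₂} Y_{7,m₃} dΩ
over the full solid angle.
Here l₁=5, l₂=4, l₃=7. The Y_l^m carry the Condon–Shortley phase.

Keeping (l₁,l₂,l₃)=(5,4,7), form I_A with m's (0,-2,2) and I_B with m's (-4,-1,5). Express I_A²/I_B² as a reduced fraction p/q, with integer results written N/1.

Same 5,4,7: normalisation and zero-m 3j drop out of the ratio.
A: Δ: 2! 8! 6! / 17! → 1/6126120; sum: t=0:+1/69120 t=1:−1/69120 t=2:+1/1036800 = 1/1036800; 3j²(5 4 7; 0 -2 2) = Δ·Π!·Σ² = 1/7293  (sign -1)
B: Δ: 2! 8! 6! / 17! → 1/6126120; sum: t=1:−1/1935360 t=2:+1/1209600 = 1/3225600; 3j²(5 4 7; -4 -1 5) = Δ·Π!·Σ² = 243/61880  (sign +1)
I_A²/I_B² = (1/7293)/(243/61880) = 280/8019

280/8019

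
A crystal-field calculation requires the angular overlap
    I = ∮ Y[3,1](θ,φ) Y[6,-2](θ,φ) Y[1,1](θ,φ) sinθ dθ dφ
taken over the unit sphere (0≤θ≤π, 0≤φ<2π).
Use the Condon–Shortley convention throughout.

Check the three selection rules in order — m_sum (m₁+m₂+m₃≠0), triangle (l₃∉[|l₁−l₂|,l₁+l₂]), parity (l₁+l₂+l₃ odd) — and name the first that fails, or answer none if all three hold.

triangle

m₁+m₂+m₃ = 1 − 2 + 1 = 0  ✓
triangle: need |l₁−l₂| ≤ l₃ ≤ l₁+l₂ = [3,9]; l₃=1 is outside  ✗
parity: l₁+l₂+l₃ = 10 is even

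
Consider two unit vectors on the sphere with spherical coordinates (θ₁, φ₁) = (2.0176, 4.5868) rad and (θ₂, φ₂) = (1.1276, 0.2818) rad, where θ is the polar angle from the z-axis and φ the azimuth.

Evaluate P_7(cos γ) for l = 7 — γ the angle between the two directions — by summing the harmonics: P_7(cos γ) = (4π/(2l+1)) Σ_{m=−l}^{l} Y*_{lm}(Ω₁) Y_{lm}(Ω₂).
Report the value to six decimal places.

Term-by-term m-sum for l=7 (normalisation 4π/15 = 0.837758):
  m=-7: Y*=(0.186844, 0.154735)  Y=(-0.096024, -0.225982)  product (0.017026, -0.057082)
  m=-6: Y*=(0.317165, -0.297570)  Y=(-0.052209, -0.432969)  product (-0.145398, -0.121787)
  m=-5: Y*=(-0.183507, -0.252774)  Y=(0.049457, -0.303004)  product (-0.085667, 0.043102)
  m=-4: Y*=(0.105321, -0.057860)  Y=(-0.054818, 0.115362)  product (0.000901, 0.015322)
  m=-3: Y*=(-0.129499, -0.327291)  Y=(-0.232750, 0.262501)  product (0.116055, 0.042183)
  m=-2: Y*=(-0.029415, 0.007548)  Y=(-0.018169, 0.011483)  product (0.000448, -0.000475)
  m=-1: Y*=(-0.041432, -0.328167)  Y=(0.318933, -0.092332)  product (-0.043514, -0.100838)
  m=+0: Y*=(-0.072176, -0.000000)  Y=(0.063230, 0.000000)  product (-0.004564, -0.000000)
  m=+1: Y*=(0.041432, -0.328167)  Y=(-0.318933, -0.092332)  product (-0.043514, 0.100838)
  m=+2: Y*=(-0.029415, -0.007548)  Y=(-0.018169, -0.011483)  product (0.000448, 0.000475)
  m=+3: Y*=(0.129499, -0.327291)  Y=(0.232750, 0.262501)  product (0.116055, -0.042183)
  m=+4: Y*=(0.105321, 0.057860)  Y=(-0.054818, -0.115362)  product (0.000901, -0.015322)
  m=+5: Y*=(0.183507, -0.252774)  Y=(-0.049457, -0.303004)  product (-0.085667, -0.043102)
  m=+6: Y*=(0.317165, 0.297570)  Y=(-0.052209, 0.432969)  product (-0.145398, 0.121787)
  m=+7: Y*=(-0.186844, 0.154735)  Y=(0.096024, -0.225982)  product (0.017026, 0.057082)
Accumulated sum (-0.284863, -0.000000); after 4π/(2l+1) scaling, (-0.238646, -0.000000) ⇒ P_7 = -0.238646

-0.238646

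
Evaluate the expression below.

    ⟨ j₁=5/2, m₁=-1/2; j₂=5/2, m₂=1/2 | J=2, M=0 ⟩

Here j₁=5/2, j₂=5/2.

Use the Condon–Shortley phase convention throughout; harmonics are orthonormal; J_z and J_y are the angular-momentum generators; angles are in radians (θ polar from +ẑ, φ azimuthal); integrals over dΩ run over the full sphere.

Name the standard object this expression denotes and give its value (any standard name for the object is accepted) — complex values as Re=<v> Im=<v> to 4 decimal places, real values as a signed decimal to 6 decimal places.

Clebsch–Gordan coefficient, +√(4/21) ≈ +0.436436

This is a Clebsch–Gordan (vector-coupling) coefficient.
j₁+j₂−J=3  J+j₁−j₂=2  J−j₁+j₂=2  j₁+j₂+J+1=8
(j₁±m₁, j₂±m₂, J±M) = (2,3,3,2,2,2)
P² = 12/7
sum k=1..3:
  [1] −1/8 = -1/8
  [2] +1/2 = 1/2
  [3] −1/24 = -1/24
S = 1/3
C² = P²·S² = 4/21 ; C = +0.436436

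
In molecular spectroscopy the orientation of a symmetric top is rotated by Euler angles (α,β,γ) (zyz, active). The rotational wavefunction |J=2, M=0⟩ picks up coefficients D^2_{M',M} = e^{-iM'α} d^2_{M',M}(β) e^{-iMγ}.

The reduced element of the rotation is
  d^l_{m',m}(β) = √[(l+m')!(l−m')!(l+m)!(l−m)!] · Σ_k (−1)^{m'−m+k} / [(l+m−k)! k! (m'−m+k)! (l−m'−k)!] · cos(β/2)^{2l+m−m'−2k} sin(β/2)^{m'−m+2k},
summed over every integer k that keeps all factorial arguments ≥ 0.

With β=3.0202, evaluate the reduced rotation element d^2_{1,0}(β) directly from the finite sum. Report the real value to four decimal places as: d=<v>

d=0.1472

d^2_{1,0}(β=3.0202) via the finite sum:
With c≡cos(β/2)=0.060659 and s≡sin(β/2)=0.998159, N=[6·1·2·2]^{1/2}=4.898979
Admissible k: 0..1 (factorial args all ≥0)
  k=0: (−1)^1·4.8990/(2)·0.0607^3·0.9982^1 = -0.000546
  k=1: (−1)^2·4.8990/(2)·0.0607^1·0.9982^3 = +0.147764
d^2_{1,0}(3.0202) = -0.000546 +0.147764 = +0.147219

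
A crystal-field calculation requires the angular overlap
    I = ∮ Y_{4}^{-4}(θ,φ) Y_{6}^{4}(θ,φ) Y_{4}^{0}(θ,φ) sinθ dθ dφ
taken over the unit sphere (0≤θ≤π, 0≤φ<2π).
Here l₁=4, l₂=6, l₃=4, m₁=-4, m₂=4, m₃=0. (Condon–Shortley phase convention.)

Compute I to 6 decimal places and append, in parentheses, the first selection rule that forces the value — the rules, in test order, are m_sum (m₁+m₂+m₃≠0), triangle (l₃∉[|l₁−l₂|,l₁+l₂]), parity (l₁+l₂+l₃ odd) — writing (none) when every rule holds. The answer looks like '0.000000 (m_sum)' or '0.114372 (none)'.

-0.190852 (none)

Rules hold: Σm=0, L=14 even, 2≤4≤10.
N = 9·13·9 = 1053
Δ = 6!·2!·6!/15! = 1/1261260
Racah Σ t=2..4: t=2:+1/4608 t=3:−1/1296 t=4:+1/4608 = -7/20736
⇒ 3j(4 6 4; 0 0 0)² = 20/1287, sgn -1
Racah Σ t=6..6: t=6:+1/69120 = 1/69120
⇒ 3j(4 6 4; -4 4 0)² = 4/143, sgn +1
4πI² = N·(3j₀)²·(3jₘ)² = 720/1573
I = -1·√(0.457724/4π) = -0.19085211
No selection rule forces the value: the integral is nonzero (none).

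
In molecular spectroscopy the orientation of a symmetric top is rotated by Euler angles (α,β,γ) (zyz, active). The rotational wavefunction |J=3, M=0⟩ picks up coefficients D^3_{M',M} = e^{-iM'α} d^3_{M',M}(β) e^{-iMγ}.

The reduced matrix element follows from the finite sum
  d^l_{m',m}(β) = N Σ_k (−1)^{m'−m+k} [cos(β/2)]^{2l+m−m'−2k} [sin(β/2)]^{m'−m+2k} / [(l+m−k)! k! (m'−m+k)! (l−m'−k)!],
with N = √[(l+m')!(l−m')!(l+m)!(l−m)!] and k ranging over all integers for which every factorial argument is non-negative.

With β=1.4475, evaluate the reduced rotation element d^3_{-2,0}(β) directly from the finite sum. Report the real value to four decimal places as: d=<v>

d=0.1659

d^3_{-2,0}(β=1.4475) via the finite sum:
Half-angle: c=0.749328, s=0.662199. N=√(1·120·6·6)=65.726707
k∈{2,3} keeps every argument non-negative
  k=2: (−1)^0·65.7267/(12)·0.7493^4·0.6622^2 = +0.757226
  k=3: (−1)^1·65.7267/(12)·0.7493^2·0.6622^4 = -0.591370
d^3_{-2,0}(1.4475) = +0.757226 -0.591370 = +0.165856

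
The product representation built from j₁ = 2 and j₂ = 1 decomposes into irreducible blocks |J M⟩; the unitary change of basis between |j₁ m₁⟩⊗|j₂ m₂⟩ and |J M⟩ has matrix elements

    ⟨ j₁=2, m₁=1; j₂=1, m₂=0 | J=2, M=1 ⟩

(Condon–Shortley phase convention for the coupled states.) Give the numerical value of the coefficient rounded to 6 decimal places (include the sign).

j₁+j₂−J=1  J+j₁−j₂=3  J−j₁+j₂=1  j₁+j₂+J+1=6
(j₁±m₁, j₂±m₂, J±M) = (3,1,1,1,3,1)
P² = 3/2
sum k=0..1:
  [0] +1/2 = 1/2
  [1] −1/6 = -1/6
S = 1/3
C² = P²·S² = 1/6 ; C = +0.408248

+√(1/6) = +0.408248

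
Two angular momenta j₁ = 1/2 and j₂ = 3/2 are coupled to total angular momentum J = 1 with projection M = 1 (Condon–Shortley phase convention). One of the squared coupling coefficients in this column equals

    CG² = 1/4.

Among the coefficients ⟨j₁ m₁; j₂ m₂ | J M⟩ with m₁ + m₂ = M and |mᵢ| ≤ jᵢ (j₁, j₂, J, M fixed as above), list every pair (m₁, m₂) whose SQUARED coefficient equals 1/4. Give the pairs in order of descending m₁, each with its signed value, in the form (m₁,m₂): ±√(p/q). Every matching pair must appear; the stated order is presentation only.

Admissible pairs with m₁+m₂ = M = 1: (-1/2,3/2), (1/2,1/2)
  (m₁,m₂)=(1/2,1/2): CG² = 1/4, CG = +√(1/4)   ← matches the target
  (m₁,m₂)=(-1/2,3/2): CG² = 3/4, CG = −√(3/4)
Pairs with CG² = 1/4: (1/2,1/2): +√(1/4)

(1/2,1/2): +√(1/4)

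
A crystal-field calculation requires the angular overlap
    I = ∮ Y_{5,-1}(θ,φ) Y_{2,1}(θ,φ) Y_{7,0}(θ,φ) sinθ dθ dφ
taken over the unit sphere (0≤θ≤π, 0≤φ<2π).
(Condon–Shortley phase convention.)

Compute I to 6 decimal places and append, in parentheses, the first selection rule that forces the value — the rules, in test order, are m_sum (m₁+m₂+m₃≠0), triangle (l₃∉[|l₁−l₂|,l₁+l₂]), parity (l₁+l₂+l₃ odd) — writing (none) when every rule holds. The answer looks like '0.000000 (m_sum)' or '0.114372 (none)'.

0.177378 (none)

Checks pass: Σm=0; 14 even; l₃=7∈[3,7].
(2·5+1)(2·2+1)(2·7+1) = 825
Δ: 0! 10! 4! / 15! → 1/15015
sum: t=0:+1/57600 = 1/57600
3j²(5 2 7; 0 0 0) = Δ·Π!·Σ² = 21/715  (sign -1)
sum: t=0:+1/103680 = 1/103680
3j²(5 2 7; -1 1 0) = Δ·Π!·Σ² = 7/429  (sign -1)
combine: 4πI² = 825·21/715·7/429 = 735/1859
take √, sign +1: I = 0.17737771
No selection rule forces the value: the integral is nonzero (none).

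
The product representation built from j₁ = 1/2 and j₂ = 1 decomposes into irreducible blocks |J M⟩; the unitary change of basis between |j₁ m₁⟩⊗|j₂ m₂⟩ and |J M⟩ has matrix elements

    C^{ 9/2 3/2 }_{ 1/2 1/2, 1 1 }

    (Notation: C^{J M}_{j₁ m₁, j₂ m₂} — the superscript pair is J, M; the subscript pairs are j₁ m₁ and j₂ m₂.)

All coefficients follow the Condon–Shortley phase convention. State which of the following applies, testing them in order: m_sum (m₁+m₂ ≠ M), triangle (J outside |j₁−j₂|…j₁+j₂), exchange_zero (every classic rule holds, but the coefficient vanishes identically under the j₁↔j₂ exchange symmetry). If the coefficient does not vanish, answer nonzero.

m-sum: m₁+m₂ = 1/2+1 = 3/2, M = 3/2  ✓
triangle: need |j₁−j₂| ≤ J ≤ j₁+j₂, i.e. J ∈ [1/2, 3/2]; J = 9/2 is outside ✗ ⇒ coefficient is 0

triangle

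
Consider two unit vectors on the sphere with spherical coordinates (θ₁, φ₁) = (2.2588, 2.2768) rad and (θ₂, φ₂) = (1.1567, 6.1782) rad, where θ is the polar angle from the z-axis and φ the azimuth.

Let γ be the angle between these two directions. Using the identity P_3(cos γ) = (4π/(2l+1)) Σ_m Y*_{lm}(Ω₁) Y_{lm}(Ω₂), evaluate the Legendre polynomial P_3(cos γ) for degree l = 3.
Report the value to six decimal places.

0.018915

Addition theorem: P_3(cos γ) = (4π/7) Σ_m Y*_{lm}(Ω₁) Y_{lm}(Ω₂), m = −3…3:
  [-3]  conj(Y_{3,-3})(Ω₁) = +0.164262+0.100081i ; Y_{3,-3}(Ω₂) = +0.304376+0.099166i ; Δ = +0.040073+0.046751i
  [-2]  conj(Y_{3,-2})(Ω₁) = +0.061238+0.382412i ; Y_{3,-2}(Ω₂) = +0.337067+0.071833i ; Δ = -0.006828+0.133297i
  [-1]  conj(Y_{3,-1})(Ω₁) = -0.164588+0.193042i ; Y_{3,-1}(Ω₂) = -0.056058-0.005907i ; Δ = +0.010367-0.009849i
  [+0]  conj(Y_{3,0})(Ω₁) = +0.233150-0.000000i ; Y_{3,0}(Ω₂) = -0.328912+0.000000i ; Δ = -0.076686+0.000000i
  [+1]  conj(Y_{3,1})(Ω₁) = +0.164588+0.193042i ; Y_{3,1}(Ω₂) = +0.056058-0.005907i ; Δ = +0.010367+0.009849i
  [+2]  conj(Y_{3,2})(Ω₁) = +0.061238-0.382412i ; Y_{3,2}(Ω₂) = +0.337067-0.071833i ; Δ = -0.006828-0.133297i
  [+3]  conj(Y_{3,3})(Ω₁) = -0.164262+0.100081i ; Y_{3,3}(Ω₂) = -0.304376+0.099166i ; Δ = +0.040073-0.046751i
Σ over m = +0.010536+0.000000i; ×(4π/7) → +0.018915+0.000000i. Real part: 0.018915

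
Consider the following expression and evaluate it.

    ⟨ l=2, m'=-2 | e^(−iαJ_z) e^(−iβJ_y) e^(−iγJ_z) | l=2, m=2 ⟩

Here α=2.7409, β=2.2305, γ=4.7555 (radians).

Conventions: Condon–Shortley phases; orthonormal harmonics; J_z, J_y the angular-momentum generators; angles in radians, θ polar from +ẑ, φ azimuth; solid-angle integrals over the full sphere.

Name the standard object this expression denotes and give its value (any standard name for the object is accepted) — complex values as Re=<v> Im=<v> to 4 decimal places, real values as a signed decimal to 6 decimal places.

Wigner D-matrix element, Re=-0.4105 Im=0.5044

This is a Wigner D-matrix element — the rotation-matrix element ⟨l m'| R(α,β,γ) |l m⟩ in the angular-momentum basis.
First d^2_{-2,2}(β=2.2305), then the phase factors e^{-i(-2)α} and e^{-i(2)γ}:
Half-angle: c=0.439953, s=0.898021. N=√(1·24·24·1)=24.000000
The bounds max(0,m−m')=4 and min(l+m,l−m')=4 give 1 term
  k=4: (−1)^0·24.0000/(24)·0.4400^0·0.8980^4 = +0.650348
d^2_{-2,2}(2.2305) = +0.650348
Phases: e^{-i·(-2)·2.7409}=+0.695712-0.718321i, e^{-i·(2)·4.7555}=-0.996285+0.086115i ⇒ D=-0.410545+0.504386i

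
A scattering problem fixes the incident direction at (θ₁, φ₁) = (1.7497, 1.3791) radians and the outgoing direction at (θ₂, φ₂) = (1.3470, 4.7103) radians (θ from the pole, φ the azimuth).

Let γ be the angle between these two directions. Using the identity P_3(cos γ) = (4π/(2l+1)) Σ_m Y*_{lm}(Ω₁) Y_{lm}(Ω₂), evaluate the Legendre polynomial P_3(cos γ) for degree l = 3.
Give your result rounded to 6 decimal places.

Expand P_3 via completeness: Σ_{m} conj(Y_{3,m}) at Ω₁ times Y_{3,m} at Ω₂ —
  [-3]  conj(Y_{3,-3})(Ω₁) = -0.21624 - 0.33361j ; Y_{3,-3}(Ω₂) = 0.00242 - 0.38677j ; Δ = -0.12956 + 0.08283j
  [-2]  conj(Y_{3,-2})(Ω₁) = 0.16332 - 0.06588j ; Y_{3,-2}(Ω₂) = -0.21564 - 0.00090j ; Δ = -0.03528 + 0.01406j
  [-1]  conj(Y_{3,-1})(Ω₁) = -0.05100 - 0.26277j ; Y_{3,-1}(Ω₂) = 0.00050 - 0.23752j ; Δ = -0.06244 + 0.01198j
  [+0]  conj(Y_{3,0})(Ω₁) = 0.18871 + 0.00000j ; Y_{3,0}(Ω₂) = -0.22806 + 0.00000j ; Δ = -0.04304 + 0.00000j
  [+1]  conj(Y_{3,1})(Ω₁) = 0.05100 - 0.26277j ; Y_{3,1}(Ω₂) = -0.00050 - 0.23752j ; Δ = -0.06244 - 0.01198j
  [+2]  conj(Y_{3,2})(Ω₁) = 0.16332 + 0.06588j ; Y_{3,2}(Ω₂) = -0.21564 + 0.00090j ; Δ = -0.03528 - 0.01406j
  [+3]  conj(Y_{3,3})(Ω₁) = 0.21624 - 0.33361j ; Y_{3,3}(Ω₂) = -0.00242 - 0.38677j ; Δ = -0.12956 - 0.08283j
Total Σ_m = -0.49758 + 0.00000j. Multiply by 1.795196: -0.89325 + 0.00000j. P_3(cos γ) = -0.893250

-0.893250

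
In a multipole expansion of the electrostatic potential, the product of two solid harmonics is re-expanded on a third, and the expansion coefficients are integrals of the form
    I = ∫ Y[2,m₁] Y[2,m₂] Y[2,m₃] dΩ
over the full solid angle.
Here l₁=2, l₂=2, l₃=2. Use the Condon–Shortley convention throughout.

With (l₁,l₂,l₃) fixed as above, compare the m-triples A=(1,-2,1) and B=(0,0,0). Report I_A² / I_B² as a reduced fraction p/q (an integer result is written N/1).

Same 2,2,2: normalisation and zero-m 3j drop out of the ratio.
A: Δ: 2! 2! 2! / 7! → 1/630; sum: t=0:+1/4 = 1/4; 3j²(2 2 2; 1 -2 1) = Δ·Π!·Σ² = 3/35  (sign -1)
B: Δ: 2! 2! 2! / 7! → 1/630; sum: t=0:+1/8 t=1:−1/1 t=2:+1/8 = -3/4; 3j²(2 2 2; 0 0 0) = Δ·Π!·Σ² = 2/35  (sign -1)
I_A²/I_B² = (3/35)/(2/35) = 3/2

3/2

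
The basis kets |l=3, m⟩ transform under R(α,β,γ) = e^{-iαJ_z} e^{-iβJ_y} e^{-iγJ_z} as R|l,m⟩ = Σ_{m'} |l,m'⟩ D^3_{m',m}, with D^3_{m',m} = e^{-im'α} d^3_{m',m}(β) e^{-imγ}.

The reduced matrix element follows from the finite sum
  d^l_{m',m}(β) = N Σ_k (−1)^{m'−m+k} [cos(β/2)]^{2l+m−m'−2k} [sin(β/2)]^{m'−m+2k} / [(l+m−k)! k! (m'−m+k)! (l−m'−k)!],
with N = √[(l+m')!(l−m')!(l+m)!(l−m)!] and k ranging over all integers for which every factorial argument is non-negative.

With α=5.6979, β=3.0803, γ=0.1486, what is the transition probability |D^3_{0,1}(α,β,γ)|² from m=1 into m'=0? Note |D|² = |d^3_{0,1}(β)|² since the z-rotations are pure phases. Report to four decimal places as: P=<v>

D^3_{0,1}(5.6979,3.0803,0.1486) = e^{-i·0·5.6979}·d^3_{0,1}(3.0803)·e^{-i·1·0.1486}. Compute d first:
Half-angle: c=0.030642, s=0.999530. N=√(6·6·24·2)=41.569219
Admissible k: 1..3 (factorial args all ≥0)
  k=1: (−1)^0·41.5692/(12)·0.0306^5·0.9995^1 = +0.000000
  k=2: (−1)^1·41.5692/(4)·0.0306^3·0.9995^3 = -0.000299
  k=3: (−1)^2·41.5692/(12)·0.0306^1·0.9995^5 = +0.105896
d^3_{0,1}(3.0803) = +0.000000 -0.000299 +0.105896 = +0.105598
|D^3_{0,1}|² = |d^3_{0,1}(β)|² = (+0.105598)² = 0.011151 (the z-rotation phases have unit modulus)

P=0.0112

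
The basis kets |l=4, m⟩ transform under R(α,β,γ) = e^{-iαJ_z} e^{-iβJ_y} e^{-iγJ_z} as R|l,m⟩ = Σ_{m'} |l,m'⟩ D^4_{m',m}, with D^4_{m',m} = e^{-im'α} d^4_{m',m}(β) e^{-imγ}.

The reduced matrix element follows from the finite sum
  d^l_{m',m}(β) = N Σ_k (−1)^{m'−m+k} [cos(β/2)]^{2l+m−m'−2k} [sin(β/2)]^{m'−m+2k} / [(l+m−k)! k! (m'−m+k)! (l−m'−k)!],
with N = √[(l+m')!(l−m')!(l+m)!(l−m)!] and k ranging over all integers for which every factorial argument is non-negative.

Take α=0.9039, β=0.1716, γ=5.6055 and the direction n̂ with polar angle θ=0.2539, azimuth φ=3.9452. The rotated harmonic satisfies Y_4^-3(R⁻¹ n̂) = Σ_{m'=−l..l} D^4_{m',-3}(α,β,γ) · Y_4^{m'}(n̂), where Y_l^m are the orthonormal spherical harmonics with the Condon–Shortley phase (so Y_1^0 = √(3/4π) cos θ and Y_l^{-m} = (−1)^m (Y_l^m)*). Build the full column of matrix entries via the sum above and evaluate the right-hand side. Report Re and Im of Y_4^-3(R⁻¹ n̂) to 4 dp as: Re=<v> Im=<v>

Re=0.0220 Im=0.0768

Need the full column D^4_{m',-3} for m'=−4..4 at α=0.9039, β=0.1716, γ=5.6055.
cos(β/2)=0.996321, sin(β/2)=0.085695
d^4_{-4,-3}: single k=1 term ⇒ +0.236209;  D = -0.002775+0.236192i
d^4_{-3,-3}: k∈[0..1] ⇒ +0.970948 -0.050281 = +0.920667;  D = +0.716670+0.577938i
d^4_{-2,-3}: k∈[0..1] ⇒ -0.312475 +0.006935 = -0.305540;  D = -0.297821+0.068244i
d^4_{-1,-3}: k∈[0..1] ⇒ +0.057013 -0.000703 = +0.056310;  D = +0.024068-0.050907i
d^4_{0,-3}: k∈[0..1] ⇒ -0.007310 +0.000054 = -0.007256;  D = +0.003236+0.006494i
d^4_{1,-3}: k∈[0..1] ⇒ +0.000703 -0.000003 = +0.000700;  D = -0.000685-0.000142i
d^4_{2,-3}: k∈[0..1] ⇒ -0.000051 +0.000000 = -0.000051;  D = +0.000039-0.000033i
d^4_{3,-3}: k∈[0..1] ⇒ +0.000003 -0.000000 = +0.000003;  D = +0.000000+0.000003i
d^4_{4,-3}: single k=0 term ⇒ -0.000000;  D = -0.000000-0.000000i
Y_4^{m'}(θ=0.2539,φ=3.9452) and Σ D·Y over m':
  (-0.0028+0.2362i)·(-0.0018+0.0001i)  (+0.7167+0.5779i)·(+0.0143+0.0128i)  (-0.2978+0.0682i)·(-0.0043-0.1172i)  (+0.0241-0.0509i)·(-0.2841+0.2946i)  (+0.0032+0.0065i)·(+0.5941+0.0000i)  (-0.0007-0.0001i)·(+0.2841+0.2946i)  (+0.0000-0.0000i)·(-0.0043+0.1172i)  (+0.0000+0.0000i)·(-0.0143+0.0128i)  (-0.0000-0.0000i)·(-0.0018-0.0001i)
Y_4^-3(R⁻¹ n̂) = +0.022022+0.076829i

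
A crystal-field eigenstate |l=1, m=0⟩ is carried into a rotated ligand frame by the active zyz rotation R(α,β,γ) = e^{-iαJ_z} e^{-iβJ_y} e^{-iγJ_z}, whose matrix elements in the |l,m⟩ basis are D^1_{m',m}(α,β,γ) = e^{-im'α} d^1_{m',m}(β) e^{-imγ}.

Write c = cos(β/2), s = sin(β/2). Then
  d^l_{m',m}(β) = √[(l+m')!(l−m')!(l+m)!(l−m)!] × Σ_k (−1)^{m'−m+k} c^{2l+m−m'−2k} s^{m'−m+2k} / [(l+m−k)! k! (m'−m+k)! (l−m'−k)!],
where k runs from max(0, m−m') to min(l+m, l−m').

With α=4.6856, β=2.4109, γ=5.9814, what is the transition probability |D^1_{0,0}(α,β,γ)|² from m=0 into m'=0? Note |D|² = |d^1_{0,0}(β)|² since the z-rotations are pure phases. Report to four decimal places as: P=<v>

Split into d^1_{0,0}(β=2.4109) × two z-phases.
With c≡cos(β/2)=0.357273 and s≡sin(β/2)=0.934000, N=[1·1·1·1]^{1/2}=1.000000
k: max(0,(0)−(0))=0 … min(1+(0),1−(0))=1
  k=0: (−1)^0·1.0000/(1)·0.3573^2·0.9340^0 = +0.127644
  k=1: (−1)^1·1.0000/(1)·0.3573^0·0.9340^2 = -0.872356
d^1_{0,0}(2.4109) = +0.127644 -0.872356 = -0.744712
|D^1_{0,0}|² = |d^1_{0,0}(β)|² = (-0.744712)² = 0.554596 (the z-rotation phases have unit modulus)

P=0.5546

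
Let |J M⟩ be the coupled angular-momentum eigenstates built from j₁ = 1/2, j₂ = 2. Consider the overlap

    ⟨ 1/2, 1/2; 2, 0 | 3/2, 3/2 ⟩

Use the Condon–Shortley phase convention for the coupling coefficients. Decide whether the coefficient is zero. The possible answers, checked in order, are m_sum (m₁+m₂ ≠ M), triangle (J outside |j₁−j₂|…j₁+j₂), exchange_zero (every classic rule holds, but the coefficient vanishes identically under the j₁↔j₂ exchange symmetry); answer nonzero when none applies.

m-sum: m₁+m₂ = 1/2+0 = 1/2, M = 3/2  ✗ ⇒ coefficient is 0

m_sum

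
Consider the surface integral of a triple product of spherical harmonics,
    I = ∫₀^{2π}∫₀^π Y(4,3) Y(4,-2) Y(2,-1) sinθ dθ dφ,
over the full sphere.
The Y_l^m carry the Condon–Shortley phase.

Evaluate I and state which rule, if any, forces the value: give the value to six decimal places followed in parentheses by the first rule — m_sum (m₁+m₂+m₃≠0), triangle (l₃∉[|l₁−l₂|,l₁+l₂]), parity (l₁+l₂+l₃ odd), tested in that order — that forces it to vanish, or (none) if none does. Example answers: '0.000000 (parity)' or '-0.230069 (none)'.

-0.187702 (none)

m-sum 0 ✓  L=10 even ✓  0≤2≤8 ✓
Π(2lᵢ+1) = 9×9×5 = 405
triangle coeff Δ(4,4,2) = 1/13860
Σ_t [2,4]: t=2:+1/192 t=3:−1/36 t=4:+1/192 = -5/288
(3j)²=20/693 [(4 4 2; 0 0 0)], sign=-1
Σ_t [0,1]: t=0:+1/1440 t=1:−1/240 = -1/288
(3j)²=5/132 [(4 4 2; 3 -2 -1)], sign=+1
⇒ 4πI² = 375/847
I = (-1)√(375/847/(4π)) = -0.18770204
No selection rule forces the value: the integral is nonzero (none).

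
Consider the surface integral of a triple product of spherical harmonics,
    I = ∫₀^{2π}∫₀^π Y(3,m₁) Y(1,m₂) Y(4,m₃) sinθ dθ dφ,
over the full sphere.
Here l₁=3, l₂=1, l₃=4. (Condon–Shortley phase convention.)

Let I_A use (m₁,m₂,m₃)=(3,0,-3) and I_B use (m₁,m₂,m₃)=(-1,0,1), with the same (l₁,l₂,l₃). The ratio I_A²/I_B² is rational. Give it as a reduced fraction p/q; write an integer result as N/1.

Shared (l₁,l₂,l₃)=(3,1,4): N and (l;000)² cancel in I_A²/I_B².
A: Δ = 0!·6!·2!/9! = 1/252; Racah Σ t=0..0: t=0:+1/720 = 1/720; ⇒ 3j(3 1 4; 3 0 -3)² = 1/36, sgn -1
B: Δ = 0!·6!·2!/9! = 1/252; Racah Σ t=0..0: t=0:+1/48 = 1/48; ⇒ 3j(3 1 4; -1 0 1)² = 5/84, sgn -1
I_A²/I_B² = (1/36)/(5/84) = 7/15

7/15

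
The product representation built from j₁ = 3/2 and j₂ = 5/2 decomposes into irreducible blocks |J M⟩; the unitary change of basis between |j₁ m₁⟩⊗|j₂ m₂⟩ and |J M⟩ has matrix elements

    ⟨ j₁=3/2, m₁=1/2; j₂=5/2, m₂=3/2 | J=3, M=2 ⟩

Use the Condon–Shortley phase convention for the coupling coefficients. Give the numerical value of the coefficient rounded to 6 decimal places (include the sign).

√[7·1!2!4!/8! · 2!1!4!1!5!1!] = √(48)
  +(−1)^0/∏(0,1,1,4,1,0)! = 1/24  (running 1/24)
  +(−1)^1/∏(1,0,0,3,2,1)! = -1/12  (running -1/24)
⟨..|..⟩ = √(48)·(-1/24) = -0.288675

-0.288675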